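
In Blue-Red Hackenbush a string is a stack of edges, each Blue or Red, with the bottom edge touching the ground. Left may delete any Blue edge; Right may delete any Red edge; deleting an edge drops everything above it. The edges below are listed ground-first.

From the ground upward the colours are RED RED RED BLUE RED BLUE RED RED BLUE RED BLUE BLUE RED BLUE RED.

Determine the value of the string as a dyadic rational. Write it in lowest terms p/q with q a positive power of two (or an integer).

-11083/4096

R: Left { — }, Right { 0 } so simplest -1
RR: Left { — }, Right { -1, 0 } so simplest -2
RRR: Left { — }, Right { -2, -1, 0 } so simplest -3
RRRB: Left { -3 }, Right { -2, -1, 0 } so simplest -5/2
RRRBR: Left { -3 }, Right { -5/2, -2, -1, 0 } so simplest -11/4
RRRBRB: Left { -3, -11/4 }, Right { -5/2, -2, -1, 0 } so simplest -21/8
RRRBRBR: Left { -3, -11/4 }, Right { -21/8, -5/2, -2, -1, 0 } so simplest -43/16
RRRBRBRR: Left { -3, -11/4 }, Right { -43/16, -21/8, -5/2, -2, -1, 0 } so simplest -87/32
RRRBRBRRB: Left { -3, -11/4, -87/32 }, Right { -43/16, -21/8, -5/2, -2, -1, 0 } so simplest -173/64
RRRBRBRRBR: Left { -3, -11/4, -87/32 }, Right { -173/64, -43/16, -21/8, -5/2, -2, -1, 0 } so simplest -347/128
RRRBRBRRBRB: Left { -3, -11/4, -87/32, -347/128 }, Right { -173/64, -43/16, -21/8, -5/2, -2, -1, 0 } so simplest -693/256
RRRBRBRRBRBB: Left { -3, -11/4, -87/32, -347/128, -693/256 }, Right { -173/64, -43/16, -21/8, -5/2, -2, -1, 0 } so simplest -1385/512
RRRBRBRRBRBBR: Left { -3, -11/4, -87/32, -347/128, -693/256 }, Right { -1385/512, -173/64, -43/16, -21/8, -5/2, -2, -1, 0 } so simplest -2771/1024
RRRBRBRRBRBBRB: Left { -3, -11/4, -87/32, -347/128, -693/256, -2771/1024 }, Right { -1385/512, -173/64, -43/16, -21/8, -5/2, -2, -1, 0 } so simplest -5541/2048
RRRBRBRRBRBBRBR: Left { -3, -11/4, -87/32, -347/128, -693/256, -2771/1024 }, Right { -5541/2048, -1385/512, -173/64, -43/16, -21/8, -5/2, -2, -1, 0 } so simplest -11083/4096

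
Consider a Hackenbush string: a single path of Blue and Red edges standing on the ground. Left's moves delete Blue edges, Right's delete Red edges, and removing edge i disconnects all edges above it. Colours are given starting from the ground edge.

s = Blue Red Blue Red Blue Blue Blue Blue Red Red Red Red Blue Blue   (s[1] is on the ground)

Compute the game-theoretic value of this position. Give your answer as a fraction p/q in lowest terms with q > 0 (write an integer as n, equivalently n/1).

value_1 [B]  L=[0]  R=[(no moves)]  = 1
value_2 [BR]  L=[0]  R=[1]  = 1/2
value_3 [BRB]  L=[0 1/2]  R=[1]  = 3/4
value_4 [BRBR]  L=[0 1/2]  R=[3/4 1]  = 5/8
value_5 [BRBRB]  L=[0 1/2 5/8]  R=[3/4 1]  = 11/16
value_6 [BRBRBB]  L=[0 1/2 5/8 11/16]  R=[3/4 1]  = 23/32
value_7 [BRBRBBB]  L=[0 1/2 5/8 11/16 23/32]  R=[3/4 1]  = 47/64
value_8 [BRBRBBBB]  L=[0 1/2 5/8 11/16 23/32 47/64]  R=[3/4 1]  = 95/128
value_9 [BRBRBBBBR]  L=[0 1/2 5/8 11/16 23/32 47/64]  R=[95/128 3/4 1]  = 189/256
value_10 [BRBRBBBBRR]  L=[0 1/2 5/8 11/16 23/32 47/64]  R=[189/256 95/128 3/4 1]  = 377/512
value_11 [BRBRBBBBRRR]  L=[0 1/2 5/8 11/16 23/32 47/64]  R=[377/512 189/256 95/128 3/4 1]  = 753/1024
value_12 [BRBRBBBBRRRR]  L=[0 1/2 5/8 11/16 23/32 47/64]  R=[753/1024 377/512 189/256 95/128 3/4 1]  = 1505/2048
value_13 [BRBRBBBBRRRRB]  L=[0 1/2 5/8 11/16 23/32 47/64 1505/2048]  R=[753/1024 377/512 189/256 95/128 3/4 1]  = 3011/4096
value_14 [BRBRBBBBRRRRBB]  L=[0 1/2 5/8 11/16 23/32 47/64 1505/2048 3011/4096]  R=[753/1024 377/512 189/256 95/128 3/4 1]  = 6023/8192

6023/8192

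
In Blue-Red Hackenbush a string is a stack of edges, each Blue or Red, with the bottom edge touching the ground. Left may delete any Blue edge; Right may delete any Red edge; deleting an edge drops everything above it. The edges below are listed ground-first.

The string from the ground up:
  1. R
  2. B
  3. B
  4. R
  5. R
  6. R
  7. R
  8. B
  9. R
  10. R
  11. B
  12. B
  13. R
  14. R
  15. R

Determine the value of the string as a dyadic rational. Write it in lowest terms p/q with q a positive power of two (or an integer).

Prefix values for R B B R R R R B R R B B R R R via {L|R} + simplicity:
edge 1 of 15 (R): { · | 0 } gives -1
edge 2 of 15 (B): { -1 | 0 } gives -1/2
edge 3 of 15 (B): { -1,-1/2 | 0 } gives -1/4
edge 4 of 15 (R): { -1,-1/2 | -1/4,0 } gives -3/8
edge 5 of 15 (R): { -1,-1/2 | -3/8,-1/4,0 } gives -7/16
edge 6 of 15 (R): { -1,-1/2 | -7/16,-3/8,-1/4,0 } gives -15/32
edge 7 of 15 (R): { -1,-1/2 | -15/32,-7/16,-3/8,-1/4,0 } gives -31/64
edge 8 of 15 (B): { -1,-1/2,-31/64 | -15/32,-7/16,-3/8,-1/4,0 } gives -61/128
edge 9 of 15 (R): { -1,-1/2,-31/64 | -61/128,-15/32,-7/16,-3/8,-1/4,0 } gives -123/256
edge 10 of 15 (R): { -1,-1/2,-31/64 | -123/256,-61/128,-15/32,-7/16,-3/8,-1/4,0 } gives -247/512
edge 11 of 15 (B): { -1,-1/2,-31/64,-247/512 | -123/256,-61/128,-15/32,-7/16,-3/8,-1/4,0 } gives -493/1024
edge 12 of 15 (B): { -1,-1/2,-31/64,-247/512,-493/1024 | -123/256,-61/128,-15/32,-7/16,-3/8,-1/4,0 } gives -985/2048
edge 13 of 15 (R): { -1,-1/2,-31/64,-247/512,-493/1024 | -985/2048,-123/256,-61/128,-15/32,-7/16,-3/8,-1/4,0 } gives -1971/4096
edge 14 of 15 (R): { -1,-1/2,-31/64,-247/512,-493/1024 | -1971/4096,-985/2048,-123/256,-61/128,-15/32,-7/16,-3/8,-1/4,0 } gives -3943/8192
edge 15 of 15 (R): { -1,-1/2,-31/64,-247/512,-493/1024 | -3943/8192,-1971/4096,-985/2048,-123/256,-61/128,-15/32,-7/16,-3/8,-1/4,0 } gives -7887/16384

-7887/16384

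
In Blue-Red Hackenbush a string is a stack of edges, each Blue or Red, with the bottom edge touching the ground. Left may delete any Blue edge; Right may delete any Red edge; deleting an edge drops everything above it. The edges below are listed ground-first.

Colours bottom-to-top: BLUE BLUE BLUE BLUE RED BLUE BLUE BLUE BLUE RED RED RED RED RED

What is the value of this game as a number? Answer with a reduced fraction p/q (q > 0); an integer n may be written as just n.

4033/1024

Recurse on prefixes of the 14-edge string BLUE BLUE BLUE BLUE RED BLUE BLUE BLUE BLUE RED RED RED RED RED:
step 1: add BLUE to get B; options L={ 0 } R={  } ⇒ 1
step 2: add BLUE to get BB; options L={ 0, 1 } R={  } ⇒ 2
step 3: add BLUE to get BBB; options L={ 0, 1, 2 } R={  } ⇒ 3
step 4: add BLUE to get BBBB; options L={ 0, 1, 2, 3 } R={  } ⇒ 4
step 5: add RED to get BBBBR; options L={ 0, 1, 2, 3 } R={ 4 } ⇒ 7/2
step 6: add BLUE to get BBBBRB; options L={ 0, 1, 2, 3, 7/2 } R={ 4 } ⇒ 15/4
step 7: add BLUE to get BBBBRBB; options L={ 0, 1, 2, 3, 7/2, 15/4 } R={ 4 } ⇒ 31/8
step 8: add BLUE to get BBBBRBBB; options L={ 0, 1, 2, 3, 7/2, 15/4, 31/8 } R={ 4 } ⇒ 63/16
step 9: add BLUE to get BBBBRBBBB; options L={ 0, 1, 2, 3, 7/2, 15/4, 31/8, 63/16 } R={ 4 } ⇒ 127/32
step 10: add RED to get BBBBRBBBBR; options L={ 0, 1, 2, 3, 7/2, 15/4, 31/8, 63/16 } R={ 127/32, 4 } ⇒ 253/64
step 11: add RED to get BBBBRBBBBRR; options L={ 0, 1, 2, 3, 7/2, 15/4, 31/8, 63/16 } R={ 253/64, 127/32, 4 } ⇒ 505/128
step 12: add RED to get BBBBRBBBBRRR; options L={ 0, 1, 2, 3, 7/2, 15/4, 31/8, 63/16 } R={ 505/128, 253/64, 127/32, 4 } ⇒ 1009/256
step 13: add RED to get BBBBRBBBBRRRR; options L={ 0, 1, 2, 3, 7/2, 15/4, 31/8, 63/16 } R={ 1009/256, 505/128, 253/64, 127/32, 4 } ⇒ 2017/512
step 14: add RED to get BBBBRBBBBRRRRR; options L={ 0, 1, 2, 3, 7/2, 15/4, 31/8, 63/16 } R={ 2017/512, 1009/256, 505/128, 253/64, 127/32, 4 } ⇒ 4033/1024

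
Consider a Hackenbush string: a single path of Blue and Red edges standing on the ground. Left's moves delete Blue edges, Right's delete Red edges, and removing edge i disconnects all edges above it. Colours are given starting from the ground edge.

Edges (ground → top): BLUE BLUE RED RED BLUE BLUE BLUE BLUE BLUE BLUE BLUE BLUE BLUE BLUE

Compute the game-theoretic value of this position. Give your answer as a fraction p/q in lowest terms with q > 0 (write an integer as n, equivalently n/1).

6143/4096

B: Left { 0 }, Right { (no moves) } -> simplest 1
BB: Left { 0, 1 }, Right { (no moves) } -> simplest 2
BBR: Left { 0, 1 }, Right { 2 } -> simplest 3/2
BBRR: Left { 0, 1 }, Right { 3/2, 2 } -> simplest 5/4
BBRRB: Left { 0, 1, 5/4 }, Right { 3/2, 2 } -> simplest 11/8
BBRRBB: Left { 0, 1, 5/4, 11/8 }, Right { 3/2, 2 } -> simplest 23/16
BBRRBBB: Left { 0, 1, 5/4, 11/8, 23/16 }, Right { 3/2, 2 } -> simplest 47/32
BBRRBBBB: Left { 0, 1, 5/4, 11/8, 23/16, 47/32 }, Right { 3/2, 2 } -> simplest 95/64
BBRRBBBBB: Left { 0, 1, 5/4, 11/8, 23/16, 47/32, 95/64 }, Right { 3/2, 2 } -> simplest 191/128
BBRRBBBBBB: Left { 0, 1, 5/4, 11/8, 23/16, 47/32, 95/64, 191/128 }, Right { 3/2, 2 } -> simplest 383/256
BBRRBBBBBBB: Left { 0, 1, 5/4, 11/8, 23/16, 47/32, 95/64, 191/128, 383/256 }, Right { 3/2, 2 } -> simplest 767/512
BBRRBBBBBBBB: Left { 0, 1, 5/4, 11/8, 23/16, 47/32, 95/64, 191/128, 383/256, 767/512 }, Right { 3/2, 2 } -> simplest 1535/1024
BBRRBBBBBBBBB: Left { 0, 1, 5/4, 11/8, 23/16, 47/32, 95/64, 191/128, 383/256, 767/512, 1535/1024 }, Right { 3/2, 2 } -> simplest 3071/2048
BBRRBBBBBBBBBB: Left { 0, 1, 5/4, 11/8, 23/16, 47/32, 95/64, 191/128, 383/256, 767/512, 1535/1024, 3071/2048 }, Right { 3/2, 2 } -> simplest 6143/4096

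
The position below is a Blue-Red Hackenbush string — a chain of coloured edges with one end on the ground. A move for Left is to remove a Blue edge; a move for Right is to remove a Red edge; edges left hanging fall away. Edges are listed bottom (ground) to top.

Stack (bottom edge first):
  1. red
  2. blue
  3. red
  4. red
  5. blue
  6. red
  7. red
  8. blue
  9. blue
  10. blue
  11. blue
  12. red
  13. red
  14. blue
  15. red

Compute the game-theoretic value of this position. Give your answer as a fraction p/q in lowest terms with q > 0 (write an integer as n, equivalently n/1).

-13851/16384

step 1: add red to get r; options L={  } R={ 0 } gives -1
step 2: add blue to get rb; options L={ -1 } R={ 0 } gives -1/2
step 3: add red to get rbr; options L={ -1 } R={ -1/2, 0 } gives -3/4
step 4: add red to get rbrr; options L={ -1 } R={ -3/4, -1/2, 0 } gives -7/8
step 5: add blue to get rbrrb; options L={ -1, -7/8 } R={ -3/4, -1/2, 0 } gives -13/16
step 6: add red to get rbrrbr; options L={ -1, -7/8 } R={ -13/16, -3/4, -1/2, 0 } gives -27/32
step 7: add red to get rbrrbrr; options L={ -1, -7/8 } R={ -27/32, -13/16, -3/4, -1/2, 0 } gives -55/64
step 8: add blue to get rbrrbrrb; options L={ -1, -7/8, -55/64 } R={ -27/32, -13/16, -3/4, -1/2, 0 } gives -109/128
step 9: add blue to get rbrrbrrbb; options L={ -1, -7/8, -55/64, -109/128 } R={ -27/32, -13/16, -3/4, -1/2, 0 } gives -217/256
step 10: add blue to get rbrrbrrbbb; options L={ -1, -7/8, -55/64, -109/128, -217/256 } R={ -27/32, -13/16, -3/4, -1/2, 0 } gives -433/512
step 11: add blue to get rbrrbrrbbbb; options L={ -1, -7/8, -55/64, -109/128, -217/256, -433/512 } R={ -27/32, -13/16, -3/4, -1/2, 0 } gives -865/1024
step 12: add red to get rbrrbrrbbbbr; options L={ -1, -7/8, -55/64, -109/128, -217/256, -433/512 } R={ -865/1024, -27/32, -13/16, -3/4, -1/2, 0 } gives -1731/2048
step 13: add red to get rbrrbrrbbbbrr; options L={ -1, -7/8, -55/64, -109/128, -217/256, -433/512 } R={ -1731/2048, -865/1024, -27/32, -13/16, -3/4, -1/2, 0 } gives -3463/4096
step 14: add blue to get rbrrbrrbbbbrrb; options L={ -1, -7/8, -55/64, -109/128, -217/256, -433/512, -3463/4096 } R={ -1731/2048, -865/1024, -27/32, -13/16, -3/4, -1/2, 0 } gives -6925/8192
step 15: add red to get rbrrbrrbbbbrrbr; options L={ -1, -7/8, -55/64, -109/128, -217/256, -433/512, -3463/4096 } R={ -6925/8192, -1731/2048, -865/1024, -27/32, -13/16, -3/4, -1/2, 0 } gives -13851/16384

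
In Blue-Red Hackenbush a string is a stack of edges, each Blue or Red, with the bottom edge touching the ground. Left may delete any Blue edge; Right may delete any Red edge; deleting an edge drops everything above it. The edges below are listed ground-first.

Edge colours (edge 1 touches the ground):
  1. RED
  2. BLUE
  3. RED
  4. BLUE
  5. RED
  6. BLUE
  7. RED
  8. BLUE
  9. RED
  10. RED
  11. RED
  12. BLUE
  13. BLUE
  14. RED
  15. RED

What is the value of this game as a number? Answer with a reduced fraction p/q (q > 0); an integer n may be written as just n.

-10983/16384

Recurse on prefixes of the 15-edge string RED BLUE RED BLUE RED BLUE RED BLUE RED RED RED BLUE BLUE RED RED:
step 1: add RED to get R; options L={ ∅ } R={ 0 } -> -1
step 2: add BLUE to get RB; options L={ -1 } R={ 0 } -> -1/2
step 3: add RED to get RBR; options L={ -1 } R={ -1/2; 0 } -> -3/4
step 4: add BLUE to get RBRB; options L={ -1; -3/4 } R={ -1/2; 0 } -> -5/8
step 5: add RED to get RBRBR; options L={ -1; -3/4 } R={ -5/8; -1/2; 0 } -> -11/16
step 6: add BLUE to get RBRBRB; options L={ -1; -3/4; -11/16 } R={ -5/8; -1/2; 0 } -> -21/32
step 7: add RED to get RBRBRBR; options L={ -1; -3/4; -11/16 } R={ -21/32; -5/8; -1/2; 0 } -> -43/64
step 8: add BLUE to get RBRBRBRB; options L={ -1; -3/4; -11/16; -43/64 } R={ -21/32; -5/8; -1/2; 0 } -> -85/128
step 9: add RED to get RBRBRBRBR; options L={ -1; -3/4; -11/16; -43/64 } R={ -85/128; -21/32; -5/8; -1/2; 0 } -> -171/256
step 10: add RED to get RBRBRBRBRR; options L={ -1; -3/4; -11/16; -43/64 } R={ -171/256; -85/128; -21/32; -5/8; -1/2; 0 } -> -343/512
step 11: add RED to get RBRBRBRBRRR; options L={ -1; -3/4; -11/16; -43/64 } R={ -343/512; -171/256; -85/128; -21/32; -5/8; -1/2; 0 } -> -687/1024
step 12: add BLUE to get RBRBRBRBRRRB; options L={ -1; -3/4; -11/16; -43/64; -687/1024 } R={ -343/512; -171/256; -85/128; -21/32; -5/8; -1/2; 0 } -> -1373/2048
step 13: add BLUE to get RBRBRBRBRRRBB; options L={ -1; -3/4; -11/16; -43/64; -687/1024; -1373/2048 } R={ -343/512; -171/256; -85/128; -21/32; -5/8; -1/2; 0 } -> -2745/4096
step 14: add RED to get RBRBRBRBRRRBBR; options L={ -1; -3/4; -11/16; -43/64; -687/1024; -1373/2048 } R={ -2745/4096; -343/512; -171/256; -85/128; -21/32; -5/8; -1/2; 0 } -> -5491/8192
step 15: add RED to get RBRBRBRBRRRBBRR; options L={ -1; -3/4; -11/16; -43/64; -687/1024; -1373/2048 } R={ -5491/8192; -2745/4096; -343/512; -171/256; -85/128; -21/32; -5/8; -1/2; 0 } -> -10983/16384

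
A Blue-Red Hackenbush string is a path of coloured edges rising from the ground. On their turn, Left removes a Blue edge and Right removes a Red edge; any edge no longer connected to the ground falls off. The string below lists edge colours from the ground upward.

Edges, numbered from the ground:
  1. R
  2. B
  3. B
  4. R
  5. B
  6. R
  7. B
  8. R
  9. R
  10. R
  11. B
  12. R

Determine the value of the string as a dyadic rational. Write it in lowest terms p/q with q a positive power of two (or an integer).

-699/2048

v(R) = { (no moves) | 0 } — -1
v(RB) = { -1 | 0 } — -1/2
v(RBB) = { -1; -1/2 | 0 } — -1/4
v(RBBR) = { -1; -1/2 | -1/4; 0 } — -3/8
v(RBBRB) = { -1; -1/2; -3/8 | -1/4; 0 } — -5/16
v(RBBRBR) = { -1; -1/2; -3/8 | -5/16; -1/4; 0 } — -11/32
v(RBBRBRB) = { -1; -1/2; -3/8; -11/32 | -5/16; -1/4; 0 } — -21/64
v(RBBRBRBR) = { -1; -1/2; -3/8; -11/32 | -21/64; -5/16; -1/4; 0 } — -43/128
v(RBBRBRBRR) = { -1; -1/2; -3/8; -11/32 | -43/128; -21/64; -5/16; -1/4; 0 } — -87/256
v(RBBRBRBRRR) = { -1; -1/2; -3/8; -11/32 | -87/256; -43/128; -21/64; -5/16; -1/4; 0 } — -175/512
v(RBBRBRBRRRB) = { -1; -1/2; -3/8; -11/32; -175/512 | -87/256; -43/128; -21/64; -5/16; -1/4; 0 } — -349/1024
v(RBBRBRBRRRBR) = { -1; -1/2; -3/8; -11/32; -175/512 | -349/1024; -87/256; -43/128; -21/64; -5/16; -1/4; 0 } — -699/2048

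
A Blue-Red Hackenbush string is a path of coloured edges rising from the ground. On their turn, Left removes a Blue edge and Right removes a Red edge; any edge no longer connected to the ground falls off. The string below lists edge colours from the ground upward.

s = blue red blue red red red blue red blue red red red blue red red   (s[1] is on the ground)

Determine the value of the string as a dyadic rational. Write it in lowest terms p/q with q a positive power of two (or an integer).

Build g(s[:k]) for k = 1..15, string s = blue red blue red red red blue red blue red red red blue red red.
step 1: add blue to get b; options L={ 0 } R={ none } -> 1
step 2: add red to get br; options L={ 0 } R={ 1 } -> 1/2
step 3: add blue to get brb; options L={ 0; 1/2 } R={ 1 } -> 3/4
step 4: add red to get brbr; options L={ 0; 1/2 } R={ 3/4; 1 } -> 5/8
step 5: add red to get brbrr; options L={ 0; 1/2 } R={ 5/8; 3/4; 1 } -> 9/16
step 6: add red to get brbrrr; options L={ 0; 1/2 } R={ 9/16; 5/8; 3/4; 1 } -> 17/32
step 7: add blue to get brbrrrb; options L={ 0; 1/2; 17/32 } R={ 9/16; 5/8; 3/4; 1 } -> 35/64
step 8: add red to get brbrrrbr; options L={ 0; 1/2; 17/32 } R={ 35/64; 9/16; 5/8; 3/4; 1 } -> 69/128
step 9: add blue to get brbrrrbrb; options L={ 0; 1/2; 17/32; 69/128 } R={ 35/64; 9/16; 5/8; 3/4; 1 } -> 139/256
step 10: add red to get brbrrrbrbr; options L={ 0; 1/2; 17/32; 69/128 } R={ 139/256; 35/64; 9/16; 5/8; 3/4; 1 } -> 277/512
step 11: add red to get brbrrrbrbrr; options L={ 0; 1/2; 17/32; 69/128 } R={ 277/512; 139/256; 35/64; 9/16; 5/8; 3/4; 1 } -> 553/1024
step 12: add red to get brbrrrbrbrrr; options L={ 0; 1/2; 17/32; 69/128 } R={ 553/1024; 277/512; 139/256; 35/64; 9/16; 5/8; 3/4; 1 } -> 1105/2048
step 13: add blue to get brbrrrbrbrrrb; options L={ 0; 1/2; 17/32; 69/128; 1105/2048 } R={ 553/1024; 277/512; 139/256; 35/64; 9/16; 5/8; 3/4; 1 } -> 2211/4096
step 14: add red to get brbrrrbrbrrrbr; options L={ 0; 1/2; 17/32; 69/128; 1105/2048 } R={ 2211/4096; 553/1024; 277/512; 139/256; 35/64; 9/16; 5/8; 3/4; 1 } -> 4421/8192
step 15: add red to get brbrrrbrbrrrbrr; options L={ 0; 1/2; 17/32; 69/128; 1105/2048 } R={ 4421/8192; 2211/4096; 553/1024; 277/512; 139/256; 35/64; 9/16; 5/8; 3/4; 1 } -> 8841/16384

8841/16384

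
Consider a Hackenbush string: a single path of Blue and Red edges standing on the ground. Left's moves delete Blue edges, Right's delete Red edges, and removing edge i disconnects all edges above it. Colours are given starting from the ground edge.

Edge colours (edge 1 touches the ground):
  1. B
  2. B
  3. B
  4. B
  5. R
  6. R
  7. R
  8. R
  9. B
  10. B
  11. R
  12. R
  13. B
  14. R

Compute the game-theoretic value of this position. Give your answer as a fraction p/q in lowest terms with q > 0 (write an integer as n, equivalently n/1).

3173/1024

value(B) = { 0 |  } -> 1
value(BB) = { 0; 1 |  } -> 2
value(BBB) = { 0; 1; 2 |  } -> 3
value(BBBB) = { 0; 1; 2; 3 |  } -> 4
value(BBBBR) = { 0; 1; 2; 3 | 4 } -> 7/2
value(BBBBRR) = { 0; 1; 2; 3 | 7/2; 4 } -> 13/4
value(BBBBRRR) = { 0; 1; 2; 3 | 13/4; 7/2; 4 } -> 25/8
value(BBBBRRRR) = { 0; 1; 2; 3 | 25/8; 13/4; 7/2; 4 } -> 49/16
value(BBBBRRRRB) = { 0; 1; 2; 3; 49/16 | 25/8; 13/4; 7/2; 4 } -> 99/32
value(BBBBRRRRBB) = { 0; 1; 2; 3; 49/16; 99/32 | 25/8; 13/4; 7/2; 4 } -> 199/64
value(BBBBRRRRBBR) = { 0; 1; 2; 3; 49/16; 99/32 | 199/64; 25/8; 13/4; 7/2; 4 } -> 397/128
value(BBBBRRRRBBRR) = { 0; 1; 2; 3; 49/16; 99/32 | 397/128; 199/64; 25/8; 13/4; 7/2; 4 } -> 793/256
value(BBBBRRRRBBRRB) = { 0; 1; 2; 3; 49/16; 99/32; 793/256 | 397/128; 199/64; 25/8; 13/4; 7/2; 4 } -> 1587/512
value(BBBBRRRRBBRRBR) = { 0; 1; 2; 3; 49/16; 99/32; 793/256 | 1587/512; 397/128; 199/64; 25/8; 13/4; 7/2; 4 } -> 3173/1024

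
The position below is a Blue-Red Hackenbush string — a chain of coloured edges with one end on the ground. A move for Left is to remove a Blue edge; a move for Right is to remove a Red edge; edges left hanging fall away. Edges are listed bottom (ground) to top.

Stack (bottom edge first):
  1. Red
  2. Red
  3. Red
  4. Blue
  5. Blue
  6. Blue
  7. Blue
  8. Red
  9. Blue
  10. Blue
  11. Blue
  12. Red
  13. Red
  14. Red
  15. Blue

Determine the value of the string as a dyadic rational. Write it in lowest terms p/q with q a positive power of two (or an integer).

step 1: add Red to get R; options L={ ∅ } R={ 0 } ⇒ -1
step 2: add Red to get RR; options L={ ∅ } R={ -1 0 } ⇒ -2
step 3: add Red to get RRR; options L={ ∅ } R={ -2 -1 0 } ⇒ -3
step 4: add Blue to get RRRB; options L={ -3 } R={ -2 -1 0 } ⇒ -5/2
step 5: add Blue to get RRRBB; options L={ -3 -5/2 } R={ -2 -1 0 } ⇒ -9/4
step 6: add Blue to get RRRBBB; options L={ -3 -5/2 -9/4 } R={ -2 -1 0 } ⇒ -17/8
step 7: add Blue to get RRRBBBB; options L={ -3 -5/2 -9/4 -17/8 } R={ -2 -1 0 } ⇒ -33/16
step 8: add Red to get RRRBBBBR; options L={ -3 -5/2 -9/4 -17/8 } R={ -33/16 -2 -1 0 } ⇒ -67/32
step 9: add Blue to get RRRBBBBRB; options L={ -3 -5/2 -9/4 -17/8 -67/32 } R={ -33/16 -2 -1 0 } ⇒ -133/64
step 10: add Blue to get RRRBBBBRBB; options L={ -3 -5/2 -9/4 -17/8 -67/32 -133/64 } R={ -33/16 -2 -1 0 } ⇒ -265/128
step 11: add Blue to get RRRBBBBRBBB; options L={ -3 -5/2 -9/4 -17/8 -67/32 -133/64 -265/128 } R={ -33/16 -2 -1 0 } ⇒ -529/256
step 12: add Red to get RRRBBBBRBBBR; options L={ -3 -5/2 -9/4 -17/8 -67/32 -133/64 -265/128 } R={ -529/256 -33/16 -2 -1 0 } ⇒ -1059/512
step 13: add Red to get RRRBBBBRBBBRR; options L={ -3 -5/2 -9/4 -17/8 -67/32 -133/64 -265/128 } R={ -1059/512 -529/256 -33/16 -2 -1 0 } ⇒ -2119/1024
step 14: add Red to get RRRBBBBRBBBRRR; options L={ -3 -5/2 -9/4 -17/8 -67/32 -133/64 -265/128 } R={ -2119/1024 -1059/512 -529/256 -33/16 -2 -1 0 } ⇒ -4239/2048
step 15: add Blue to get RRRBBBBRBBBRRRB; options L={ -3 -5/2 -9/4 -17/8 -67/32 -133/64 -265/128 -4239/2048 } R={ -2119/1024 -1059/512 -529/256 -33/16 -2 -1 0 } ⇒ -8477/4096

-8477/4096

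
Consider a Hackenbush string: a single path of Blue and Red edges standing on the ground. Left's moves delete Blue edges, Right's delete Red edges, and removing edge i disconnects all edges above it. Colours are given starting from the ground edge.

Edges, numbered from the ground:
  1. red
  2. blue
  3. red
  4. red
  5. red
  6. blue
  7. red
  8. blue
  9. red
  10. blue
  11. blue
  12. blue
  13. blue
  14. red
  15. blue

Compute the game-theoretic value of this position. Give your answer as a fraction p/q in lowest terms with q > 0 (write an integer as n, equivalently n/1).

-14981/16384

1 of 15 · r · max L −∞ · min R 0 -> -1
2 of 15 · rb · max L -1 · min R 0 -> -1/2
3 of 15 · rbr · max L -1 · min R -1/2 -> -3/4
4 of 15 · rbrr · max L -1 · min R -3/4 -> -7/8
5 of 15 · rbrrr · max L -1 · min R -7/8 -> -15/16
6 of 15 · rbrrrb · max L -15/16 · min R -7/8 -> -29/32
7 of 15 · rbrrrbr · max L -15/16 · min R -29/32 -> -59/64
8 of 15 · rbrrrbrb · max L -59/64 · min R -29/32 -> -117/128
9 of 15 · rbrrrbrbr · max L -59/64 · min R -117/128 -> -235/256
10 of 15 · rbrrrbrbrb · max L -235/256 · min R -117/128 -> -469/512
11 of 15 · rbrrrbrbrbb · max L -469/512 · min R -117/128 -> -937/1024
12 of 15 · rbrrrbrbrbbb · max L -937/1024 · min R -117/128 -> -1873/2048
13 of 15 · rbrrrbrbrbbbb · max L -1873/2048 · min R -117/128 -> -3745/4096
14 of 15 · rbrrrbrbrbbbbr · max L -1873/2048 · min R -3745/4096 -> -7491/8192
15 of 15 · rbrrrbrbrbbbbrb · max L -7491/8192 · min R -3745/4096 -> -14981/16384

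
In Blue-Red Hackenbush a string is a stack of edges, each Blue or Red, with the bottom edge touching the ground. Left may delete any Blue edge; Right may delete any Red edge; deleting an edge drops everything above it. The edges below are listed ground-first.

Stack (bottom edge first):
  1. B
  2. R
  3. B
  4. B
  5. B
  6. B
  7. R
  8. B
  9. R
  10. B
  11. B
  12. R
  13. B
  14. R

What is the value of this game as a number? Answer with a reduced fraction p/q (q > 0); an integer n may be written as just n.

7861/8192

B: Left { 0 }, Right { none } ⇒ simplest 1
BR: Left { 0 }, Right { 1 } ⇒ simplest 1/2
BRB: Left { 0; 1/2 }, Right { 1 } ⇒ simplest 3/4
BRBB: Left { 0; 1/2; 3/4 }, Right { 1 } ⇒ simplest 7/8
BRBBB: Left { 0; 1/2; 3/4; 7/8 }, Right { 1 } ⇒ simplest 15/16
BRBBBB: Left { 0; 1/2; 3/4; 7/8; 15/16 }, Right { 1 } ⇒ simplest 31/32
BRBBBBR: Left { 0; 1/2; 3/4; 7/8; 15/16 }, Right { 31/32; 1 } ⇒ simplest 61/64
BRBBBBRB: Left { 0; 1/2; 3/4; 7/8; 15/16; 61/64 }, Right { 31/32; 1 } ⇒ simplest 123/128
BRBBBBRBR: Left { 0; 1/2; 3/4; 7/8; 15/16; 61/64 }, Right { 123/128; 31/32; 1 } ⇒ simplest 245/256
BRBBBBRBRB: Left { 0; 1/2; 3/4; 7/8; 15/16; 61/64; 245/256 }, Right { 123/128; 31/32; 1 } ⇒ simplest 491/512
BRBBBBRBRBB: Left { 0; 1/2; 3/4; 7/8; 15/16; 61/64; 245/256; 491/512 }, Right { 123/128; 31/32; 1 } ⇒ simplest 983/1024
BRBBBBRBRBBR: Left { 0; 1/2; 3/4; 7/8; 15/16; 61/64; 245/256; 491/512 }, Right { 983/1024; 123/128; 31/32; 1 } ⇒ simplest 1965/2048
BRBBBBRBRBBRB: Left { 0; 1/2; 3/4; 7/8; 15/16; 61/64; 245/256; 491/512; 1965/2048 }, Right { 983/1024; 123/128; 31/32; 1 } ⇒ simplest 3931/4096
BRBBBBRBRBBRBR: Left { 0; 1/2; 3/4; 7/8; 15/16; 61/64; 245/256; 491/512; 1965/2048 }, Right { 3931/4096; 983/1024; 123/128; 31/32; 1 } ⇒ simplest 7861/8192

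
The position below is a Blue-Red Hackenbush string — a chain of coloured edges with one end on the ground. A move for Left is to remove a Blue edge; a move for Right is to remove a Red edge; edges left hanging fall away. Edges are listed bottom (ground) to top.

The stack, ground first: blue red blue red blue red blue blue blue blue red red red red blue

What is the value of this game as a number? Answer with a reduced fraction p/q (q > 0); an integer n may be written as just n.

11203/16384

1 of 15 · b · max L 0 · min R +∞ => 1
2 of 15 · br · max L 0 · min R 1 => 1/2
3 of 15 · brb · max L 1/2 · min R 1 => 3/4
4 of 15 · brbr · max L 1/2 · min R 3/4 => 5/8
5 of 15 · brbrb · max L 5/8 · min R 3/4 => 11/16
6 of 15 · brbrbr · max L 5/8 · min R 11/16 => 21/32
7 of 15 · brbrbrb · max L 21/32 · min R 11/16 => 43/64
8 of 15 · brbrbrbb · max L 43/64 · min R 11/16 => 87/128
9 of 15 · brbrbrbbb · max L 87/128 · min R 11/16 => 175/256
10 of 15 · brbrbrbbbb · max L 175/256 · min R 11/16 => 351/512
11 of 15 · brbrbrbbbbr · max L 175/256 · min R 351/512 => 701/1024
12 of 15 · brbrbrbbbbrr · max L 175/256 · min R 701/1024 => 1401/2048
13 of 15 · brbrbrbbbbrrr · max L 175/256 · min R 1401/2048 => 2801/4096
14 of 15 · brbrbrbbbbrrrr · max L 175/256 · min R 2801/4096 => 5601/8192
15 of 15 · brbrbrbbbbrrrrb · max L 5601/8192 · min R 2801/4096 => 11203/16384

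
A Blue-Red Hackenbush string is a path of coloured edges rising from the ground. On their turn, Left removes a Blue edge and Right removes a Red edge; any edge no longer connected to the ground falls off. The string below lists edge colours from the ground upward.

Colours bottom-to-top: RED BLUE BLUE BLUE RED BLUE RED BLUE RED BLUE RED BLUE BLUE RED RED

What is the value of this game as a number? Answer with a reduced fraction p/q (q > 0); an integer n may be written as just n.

R: Left { · }, Right { 0 } gives simplest -1
RB: Left { -1 }, Right { 0 } gives simplest -1/2
RBB: Left { -1,-1/2 }, Right { 0 } gives simplest -1/4
RBBB: Left { -1,-1/2,-1/4 }, Right { 0 } gives simplest -1/8
RBBBR: Left { -1,-1/2,-1/4 }, Right { -1/8,0 } gives simplest -3/16
RBBBRB: Left { -1,-1/2,-1/4,-3/16 }, Right { -1/8,0 } gives simplest -5/32
RBBBRBR: Left { -1,-1/2,-1/4,-3/16 }, Right { -5/32,-1/8,0 } gives simplest -11/64
RBBBRBRB: Left { -1,-1/2,-1/4,-3/16,-11/64 }, Right { -5/32,-1/8,0 } gives simplest -21/128
RBBBRBRBR: Left { -1,-1/2,-1/4,-3/16,-11/64 }, Right { -21/128,-5/32,-1/8,0 } gives simplest -43/256
RBBBRBRBRB: Left { -1,-1/2,-1/4,-3/16,-11/64,-43/256 }, Right { -21/128,-5/32,-1/8,0 } gives simplest -85/512
RBBBRBRBRBR: Left { -1,-1/2,-1/4,-3/16,-11/64,-43/256 }, Right { -85/512,-21/128,-5/32,-1/8,0 } gives simplest -171/1024
RBBBRBRBRBRB: Left { -1,-1/2,-1/4,-3/16,-11/64,-43/256,-171/1024 }, Right { -85/512,-21/128,-5/32,-1/8,0 } gives simplest -341/2048
RBBBRBRBRBRBB: Left { -1,-1/2,-1/4,-3/16,-11/64,-43/256,-171/1024,-341/2048 }, Right { -85/512,-21/128,-5/32,-1/8,0 } gives simplest -681/4096
RBBBRBRBRBRBBR: Left { -1,-1/2,-1/4,-3/16,-11/64,-43/256,-171/1024,-341/2048 }, Right { -681/4096,-85/512,-21/128,-5/32,-1/8,0 } gives simplest -1363/8192
RBBBRBRBRBRBBRR: Left { -1,-1/2,-1/4,-3/16,-11/64,-43/256,-171/1024,-341/2048 }, Right { -1363/8192,-681/4096,-85/512,-21/128,-5/32,-1/8,0 } gives simplest -2727/16384

-2727/16384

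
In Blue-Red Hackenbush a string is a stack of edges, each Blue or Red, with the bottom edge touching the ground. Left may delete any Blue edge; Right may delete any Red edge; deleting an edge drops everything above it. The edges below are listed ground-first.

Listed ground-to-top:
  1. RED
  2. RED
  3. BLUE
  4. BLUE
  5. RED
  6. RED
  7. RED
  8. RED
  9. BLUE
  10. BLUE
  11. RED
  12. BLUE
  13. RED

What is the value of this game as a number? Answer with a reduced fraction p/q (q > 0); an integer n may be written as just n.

G(R) = { ∅ | 0 } gives -1
G(RR) = { ∅ | -1; 0 } gives -2
G(RRB) = { -2 | -1; 0 } gives -3/2
G(RRBB) = { -2; -3/2 | -1; 0 } gives -5/4
G(RRBBR) = { -2; -3/2 | -5/4; -1; 0 } gives -11/8
G(RRBBRR) = { -2; -3/2 | -11/8; -5/4; -1; 0 } gives -23/16
G(RRBBRRR) = { -2; -3/2 | -23/16; -11/8; -5/4; -1; 0 } gives -47/32
G(RRBBRRRR) = { -2; -3/2 | -47/32; -23/16; -11/8; -5/4; -1; 0 } gives -95/64
G(RRBBRRRRB) = { -2; -3/2; -95/64 | -47/32; -23/16; -11/8; -5/4; -1; 0 } gives -189/128
G(RRBBRRRRBB) = { -2; -3/2; -95/64; -189/128 | -47/32; -23/16; -11/8; -5/4; -1; 0 } gives -377/256
G(RRBBRRRRBBR) = { -2; -3/2; -95/64; -189/128 | -377/256; -47/32; -23/16; -11/8; -5/4; -1; 0 } gives -755/512
G(RRBBRRRRBBRB) = { -2; -3/2; -95/64; -189/128; -755/512 | -377/256; -47/32; -23/16; -11/8; -5/4; -1; 0 } gives -1509/1024
G(RRBBRRRRBBRBR) = { -2; -3/2; -95/64; -189/128; -755/512 | -1509/1024; -377/256; -47/32; -23/16; -11/8; -5/4; -1; 0 } gives -3019/2048

-3019/2048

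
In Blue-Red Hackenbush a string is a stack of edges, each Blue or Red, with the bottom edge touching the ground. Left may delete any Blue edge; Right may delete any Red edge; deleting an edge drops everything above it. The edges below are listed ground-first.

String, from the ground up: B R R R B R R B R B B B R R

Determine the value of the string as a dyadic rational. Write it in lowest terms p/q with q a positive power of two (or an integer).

Recurse on prefixes of the 14-edge string B R R R B R R B R B B B R R:
1 of 14 · B · max L 0 · min R +∞ -> 1
2 of 14 · BR · max L 0 · min R 1 -> 1/2
3 of 14 · BRR · max L 0 · min R 1/2 -> 1/4
4 of 14 · BRRR · max L 0 · min R 1/4 -> 1/8
5 of 14 · BRRRB · max L 1/8 · min R 1/4 -> 3/16
6 of 14 · BRRRBR · max L 1/8 · min R 3/16 -> 5/32
7 of 14 · BRRRBRR · max L 1/8 · min R 5/32 -> 9/64
8 of 14 · BRRRBRRB · max L 9/64 · min R 5/32 -> 19/128
9 of 14 · BRRRBRRBR · max L 9/64 · min R 19/128 -> 37/256
10 of 14 · BRRRBRRBRB · max L 37/256 · min R 19/128 -> 75/512
11 of 14 · BRRRBRRBRBB · max L 75/512 · min R 19/128 -> 151/1024
12 of 14 · BRRRBRRBRBBB · max L 151/1024 · min R 19/128 -> 303/2048
13 of 14 · BRRRBRRBRBBBR · max L 151/1024 · min R 303/2048 -> 605/4096
14 of 14 · BRRRBRRBRBBBRR · max L 151/1024 · min R 605/4096 -> 1209/8192

1209/8192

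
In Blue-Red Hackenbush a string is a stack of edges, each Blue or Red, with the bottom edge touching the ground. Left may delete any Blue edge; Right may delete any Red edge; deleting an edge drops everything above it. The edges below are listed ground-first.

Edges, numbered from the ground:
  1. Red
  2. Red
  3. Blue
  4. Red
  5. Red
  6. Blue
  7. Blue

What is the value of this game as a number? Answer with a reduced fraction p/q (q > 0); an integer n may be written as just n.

-57/32

v(R) = {  | 0 } so -1
v(RR) = {  | -1 0 } so -2
v(RRB) = { -2 | -1 0 } so -3/2
v(RRBR) = { -2 | -3/2 -1 0 } so -7/4
v(RRBRR) = { -2 | -7/4 -3/2 -1 0 } so -15/8
v(RRBRRB) = { -2 -15/8 | -7/4 -3/2 -1 0 } so -29/16
v(RRBRRBB) = { -2 -15/8 -29/16 | -7/4 -3/2 -1 0 } so -57/32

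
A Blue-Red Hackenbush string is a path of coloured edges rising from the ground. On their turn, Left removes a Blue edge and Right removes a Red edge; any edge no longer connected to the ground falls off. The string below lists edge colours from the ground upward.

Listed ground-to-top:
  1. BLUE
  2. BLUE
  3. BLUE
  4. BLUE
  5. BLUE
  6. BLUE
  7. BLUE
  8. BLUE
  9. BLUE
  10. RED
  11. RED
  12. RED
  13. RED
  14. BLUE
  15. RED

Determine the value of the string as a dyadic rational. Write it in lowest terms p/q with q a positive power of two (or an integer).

517/64

v(B) = { 0 | ∅ } gives 1
v(BB) = { 0; 1 | ∅ } gives 2
v(BBB) = { 0; 1; 2 | ∅ } gives 3
v(BBBB) = { 0; 1; 2; 3 | ∅ } gives 4
v(BBBBB) = { 0; 1; 2; 3; 4 | ∅ } gives 5
v(BBBBBB) = { 0; 1; 2; 3; 4; 5 | ∅ } gives 6
v(BBBBBBB) = { 0; 1; 2; 3; 4; 5; 6 | ∅ } gives 7
v(BBBBBBBB) = { 0; 1; 2; 3; 4; 5; 6; 7 | ∅ } gives 8
v(BBBBBBBBB) = { 0; 1; 2; 3; 4; 5; 6; 7; 8 | ∅ } gives 9
v(BBBBBBBBBR) = { 0; 1; 2; 3; 4; 5; 6; 7; 8 | 9 } gives 17/2
v(BBBBBBBBBRR) = { 0; 1; 2; 3; 4; 5; 6; 7; 8 | 17/2; 9 } gives 33/4
v(BBBBBBBBBRRR) = { 0; 1; 2; 3; 4; 5; 6; 7; 8 | 33/4; 17/2; 9 } gives 65/8
v(BBBBBBBBBRRRR) = { 0; 1; 2; 3; 4; 5; 6; 7; 8 | 65/8; 33/4; 17/2; 9 } gives 129/16
v(BBBBBBBBBRRRRB) = { 0; 1; 2; 3; 4; 5; 6; 7; 8; 129/16 | 65/8; 33/4; 17/2; 9 } gives 259/32
v(BBBBBBBBBRRRRBR) = { 0; 1; 2; 3; 4; 5; 6; 7; 8; 129/16 | 259/32; 65/8; 33/4; 17/2; 9 } gives 517/64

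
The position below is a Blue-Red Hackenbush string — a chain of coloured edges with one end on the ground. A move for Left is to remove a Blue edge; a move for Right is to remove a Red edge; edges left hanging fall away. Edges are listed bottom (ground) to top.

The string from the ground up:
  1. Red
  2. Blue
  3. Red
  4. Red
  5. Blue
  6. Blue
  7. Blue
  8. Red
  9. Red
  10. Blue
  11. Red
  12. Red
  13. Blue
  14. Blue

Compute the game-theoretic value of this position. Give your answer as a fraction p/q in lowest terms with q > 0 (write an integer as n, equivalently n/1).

-6361/8192

edge 1 of 14 (Red): { (no moves) | 0 } — -1
edge 2 of 14 (Blue): { -1 | 0 } — -1/2
edge 3 of 14 (Red): { -1 | -1/2 0 } — -3/4
edge 4 of 14 (Red): { -1 | -3/4 -1/2 0 } — -7/8
edge 5 of 14 (Blue): { -1 -7/8 | -3/4 -1/2 0 } — -13/16
edge 6 of 14 (Blue): { -1 -7/8 -13/16 | -3/4 -1/2 0 } — -25/32
edge 7 of 14 (Blue): { -1 -7/8 -13/16 -25/32 | -3/4 -1/2 0 } — -49/64
edge 8 of 14 (Red): { -1 -7/8 -13/16 -25/32 | -49/64 -3/4 -1/2 0 } — -99/128
edge 9 of 14 (Red): { -1 -7/8 -13/16 -25/32 | -99/128 -49/64 -3/4 -1/2 0 } — -199/256
edge 10 of 14 (Blue): { -1 -7/8 -13/16 -25/32 -199/256 | -99/128 -49/64 -3/4 -1/2 0 } — -397/512
edge 11 of 14 (Red): { -1 -7/8 -13/16 -25/32 -199/256 | -397/512 -99/128 -49/64 -3/4 -1/2 0 } — -795/1024
edge 12 of 14 (Red): { -1 -7/8 -13/16 -25/32 -199/256 | -795/1024 -397/512 -99/128 -49/64 -3/4 -1/2 0 } — -1591/2048
edge 13 of 14 (Blue): { -1 -7/8 -13/16 -25/32 -199/256 -1591/2048 | -795/1024 -397/512 -99/128 -49/64 -3/4 -1/2 0 } — -3181/4096
edge 14 of 14 (Blue): { -1 -7/8 -13/16 -25/32 -199/256 -1591/2048 -3181/4096 | -795/1024 -397/512 -99/128 -49/64 -3/4 -1/2 0 } — -6361/8192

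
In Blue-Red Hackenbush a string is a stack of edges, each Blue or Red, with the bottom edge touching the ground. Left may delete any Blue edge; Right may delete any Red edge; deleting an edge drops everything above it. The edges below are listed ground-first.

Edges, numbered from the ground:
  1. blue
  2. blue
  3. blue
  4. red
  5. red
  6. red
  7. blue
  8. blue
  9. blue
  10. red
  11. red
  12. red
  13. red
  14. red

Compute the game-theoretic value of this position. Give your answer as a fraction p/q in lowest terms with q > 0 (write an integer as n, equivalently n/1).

Recurse on prefixes of the 14-edge string blue blue blue red red red blue blue blue red red red red red:
1 of 14 · b · max L 0 · min R +∞ gives 1
2 of 14 · bb · max L 1 · min R +∞ gives 2
3 of 14 · bbb · max L 2 · min R +∞ gives 3
4 of 14 · bbbr · max L 2 · min R 3 gives 5/2
5 of 14 · bbbrr · max L 2 · min R 5/2 gives 9/4
6 of 14 · bbbrrr · max L 2 · min R 9/4 gives 17/8
7 of 14 · bbbrrrb · max L 17/8 · min R 9/4 gives 35/16
8 of 14 · bbbrrrbb · max L 35/16 · min R 9/4 gives 71/32
9 of 14 · bbbrrrbbb · max L 71/32 · min R 9/4 gives 143/64
10 of 14 · bbbrrrbbbr · max L 71/32 · min R 143/64 gives 285/128
11 of 14 · bbbrrrbbbrr · max L 71/32 · min R 285/128 gives 569/256
12 of 14 · bbbrrrbbbrrr · max L 71/32 · min R 569/256 gives 1137/512
13 of 14 · bbbrrrbbbrrrr · max L 71/32 · min R 1137/512 gives 2273/1024
14 of 14 · bbbrrrbbbrrrrr · max L 71/32 · min R 2273/1024 gives 4545/2048

4545/2048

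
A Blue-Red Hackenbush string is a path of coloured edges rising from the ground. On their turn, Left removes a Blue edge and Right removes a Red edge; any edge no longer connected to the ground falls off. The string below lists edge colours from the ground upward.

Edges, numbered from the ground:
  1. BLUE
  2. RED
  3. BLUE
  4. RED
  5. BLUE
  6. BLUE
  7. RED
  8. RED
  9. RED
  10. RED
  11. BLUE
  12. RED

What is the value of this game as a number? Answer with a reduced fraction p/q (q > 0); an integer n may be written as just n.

Recurse on prefixes of the 12-edge string BLUE RED BLUE RED BLUE BLUE RED RED RED RED BLUE RED:
edge 1 of 12 (BLUE): { 0 | ∅ } gives 1
edge 2 of 12 (RED): { 0 | 1 } gives 1/2
edge 3 of 12 (BLUE): { 0; 1/2 | 1 } gives 3/4
edge 4 of 12 (RED): { 0; 1/2 | 3/4; 1 } gives 5/8
edge 5 of 12 (BLUE): { 0; 1/2; 5/8 | 3/4; 1 } gives 11/16
edge 6 of 12 (BLUE): { 0; 1/2; 5/8; 11/16 | 3/4; 1 } gives 23/32
edge 7 of 12 (RED): { 0; 1/2; 5/8; 11/16 | 23/32; 3/4; 1 } gives 45/64
edge 8 of 12 (RED): { 0; 1/2; 5/8; 11/16 | 45/64; 23/32; 3/4; 1 } gives 89/128
edge 9 of 12 (RED): { 0; 1/2; 5/8; 11/16 | 89/128; 45/64; 23/32; 3/4; 1 } gives 177/256
edge 10 of 12 (RED): { 0; 1/2; 5/8; 11/16 | 177/256; 89/128; 45/64; 23/32; 3/4; 1 } gives 353/512
edge 11 of 12 (BLUE): { 0; 1/2; 5/8; 11/16; 353/512 | 177/256; 89/128; 45/64; 23/32; 3/4; 1 } gives 707/1024
edge 12 of 12 (RED): { 0; 1/2; 5/8; 11/16; 353/512 | 707/1024; 177/256; 89/128; 45/64; 23/32; 3/4; 1 } gives 1413/2048

1413/2048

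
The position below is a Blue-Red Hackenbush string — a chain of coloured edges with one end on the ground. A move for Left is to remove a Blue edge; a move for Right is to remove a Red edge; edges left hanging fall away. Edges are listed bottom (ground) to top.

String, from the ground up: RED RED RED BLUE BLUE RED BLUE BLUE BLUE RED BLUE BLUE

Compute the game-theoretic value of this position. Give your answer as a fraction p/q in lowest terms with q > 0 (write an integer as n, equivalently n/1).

Recurse on prefixes of the 12-edge string RED RED RED BLUE BLUE RED BLUE BLUE BLUE RED BLUE BLUE:
value_1 [R]  L=[(no moves)]  R=[0]  gives -1
value_2 [RR]  L=[(no moves)]  R=[-1 0]  gives -2
value_3 [RRR]  L=[(no moves)]  R=[-2 -1 0]  gives -3
value_4 [RRRB]  L=[-3]  R=[-2 -1 0]  gives -5/2
value_5 [RRRBB]  L=[-3 -5/2]  R=[-2 -1 0]  gives -9/4
value_6 [RRRBBR]  L=[-3 -5/2]  R=[-9/4 -2 -1 0]  gives -19/8
value_7 [RRRBBRB]  L=[-3 -5/2 -19/8]  R=[-9/4 -2 -1 0]  gives -37/16
value_8 [RRRBBRBB]  L=[-3 -5/2 -19/8 -37/16]  R=[-9/4 -2 -1 0]  gives -73/32
value_9 [RRRBBRBBB]  L=[-3 -5/2 -19/8 -37/16 -73/32]  R=[-9/4 -2 -1 0]  gives -145/64
value_10 [RRRBBRBBBR]  L=[-3 -5/2 -19/8 -37/16 -73/32]  R=[-145/64 -9/4 -2 -1 0]  gives -291/128
value_11 [RRRBBRBBBRB]  L=[-3 -5/2 -19/8 -37/16 -73/32 -291/128]  R=[-145/64 -9/4 -2 -1 0]  gives -581/256
value_12 [RRRBBRBBBRBB]  L=[-3 -5/2 -19/8 -37/16 -73/32 -291/128 -581/256]  R=[-145/64 -9/4 -2 -1 0]  gives -1161/512

-1161/512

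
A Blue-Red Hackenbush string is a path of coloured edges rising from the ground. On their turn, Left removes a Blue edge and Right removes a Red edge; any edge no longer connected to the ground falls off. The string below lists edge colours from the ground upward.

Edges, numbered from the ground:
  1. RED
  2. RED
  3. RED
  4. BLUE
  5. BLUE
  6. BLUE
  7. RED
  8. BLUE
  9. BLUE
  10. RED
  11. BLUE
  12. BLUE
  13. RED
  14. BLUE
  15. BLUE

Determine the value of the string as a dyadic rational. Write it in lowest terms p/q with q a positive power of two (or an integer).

edge 1 of 15 (RED): { ∅ | 0 } = -1
edge 2 of 15 (RED): { ∅ | -1, 0 } = -2
edge 3 of 15 (RED): { ∅ | -2, -1, 0 } = -3
edge 4 of 15 (BLUE): { -3 | -2, -1, 0 } = -5/2
edge 5 of 15 (BLUE): { -3, -5/2 | -2, -1, 0 } = -9/4
edge 6 of 15 (BLUE): { -3, -5/2, -9/4 | -2, -1, 0 } = -17/8
edge 7 of 15 (RED): { -3, -5/2, -9/4 | -17/8, -2, -1, 0 } = -35/16
edge 8 of 15 (BLUE): { -3, -5/2, -9/4, -35/16 | -17/8, -2, -1, 0 } = -69/32
edge 9 of 15 (BLUE): { -3, -5/2, -9/4, -35/16, -69/32 | -17/8, -2, -1, 0 } = -137/64
edge 10 of 15 (RED): { -3, -5/2, -9/4, -35/16, -69/32 | -137/64, -17/8, -2, -1, 0 } = -275/128
edge 11 of 15 (BLUE): { -3, -5/2, -9/4, -35/16, -69/32, -275/128 | -137/64, -17/8, -2, -1, 0 } = -549/256
edge 12 of 15 (BLUE): { -3, -5/2, -9/4, -35/16, -69/32, -275/128, -549/256 | -137/64, -17/8, -2, -1, 0 } = -1097/512
edge 13 of 15 (RED): { -3, -5/2, -9/4, -35/16, -69/32, -275/128, -549/256 | -1097/512, -137/64, -17/8, -2, -1, 0 } = -2195/1024
edge 14 of 15 (BLUE): { -3, -5/2, -9/4, -35/16, -69/32, -275/128, -549/256, -2195/1024 | -1097/512, -137/64, -17/8, -2, -1, 0 } = -4389/2048
edge 15 of 15 (BLUE): { -3, -5/2, -9/4, -35/16, -69/32, -275/128, -549/256, -2195/1024, -4389/2048 | -1097/512, -137/64, -17/8, -2, -1, 0 } = -8777/4096

-8777/4096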